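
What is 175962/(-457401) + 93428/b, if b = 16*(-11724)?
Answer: -6311809703/7150092432 ≈ -0.88276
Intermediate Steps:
b = -187584
175962/(-457401) + 93428/b = 175962/(-457401) + 93428/(-187584) = 175962*(-1/457401) + 93428*(-1/187584) = -58654/152467 - 23357/46896 = -6311809703/7150092432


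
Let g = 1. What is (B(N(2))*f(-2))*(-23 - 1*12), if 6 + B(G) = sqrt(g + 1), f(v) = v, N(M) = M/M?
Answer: -420 + 70*sqrt(2) ≈ -321.00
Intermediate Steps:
N(M) = 1
B(G) = -6 + sqrt(2) (B(G) = -6 + sqrt(1 + 1) = -6 + sqrt(2))
(B(N(2))*f(-2))*(-23 - 1*12) = ((-6 + sqrt(2))*(-2))*(-23 - 1*12) = (12 - 2*sqrt(2))*(-23 - 12) = (12 - 2*sqrt(2))*(-35) = -420 + 70*sqrt(2)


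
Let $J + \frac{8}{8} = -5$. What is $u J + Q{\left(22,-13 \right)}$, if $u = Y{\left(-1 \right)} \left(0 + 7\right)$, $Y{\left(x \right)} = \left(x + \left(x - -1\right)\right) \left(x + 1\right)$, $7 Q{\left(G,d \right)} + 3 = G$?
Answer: $\frac{19}{7} \approx 2.7143$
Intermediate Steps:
$Q{\left(G,d \right)} = - \frac{3}{7} + \frac{G}{7}$
$Y{\left(x \right)} = \left(1 + x\right) \left(1 + 2 x\right)$ ($Y{\left(x \right)} = \left(x + \left(x + 1\right)\right) \left(1 + x\right) = \left(x + \left(1 + x\right)\right) \left(1 + x\right) = \left(1 + 2 x\right) \left(1 + x\right) = \left(1 + x\right) \left(1 + 2 x\right)$)
$J = -6$ ($J = -1 - 5 = -6$)
$u = 0$ ($u = \left(1 + 2 \left(-1\right)^{2} + 3 \left(-1\right)\right) \left(0 + 7\right) = \left(1 + 2 \cdot 1 - 3\right) 7 = \left(1 + 2 - 3\right) 7 = 0 \cdot 7 = 0$)
$u J + Q{\left(22,-13 \right)} = 0 \left(-6\right) + \left(- \frac{3}{7} + \frac{1}{7} \cdot 22\right) = 0 + \left(- \frac{3}{7} + \frac{22}{7}\right) = 0 + \frac{19}{7} = \frac{19}{7}$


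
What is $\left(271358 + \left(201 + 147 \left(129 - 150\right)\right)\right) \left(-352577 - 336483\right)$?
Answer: $-184993316320$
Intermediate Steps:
$\left(271358 + \left(201 + 147 \left(129 - 150\right)\right)\right) \left(-352577 - 336483\right) = \left(271358 + \left(201 + 147 \left(129 - 150\right)\right)\right) \left(-689060\right) = \left(271358 + \left(201 + 147 \left(-21\right)\right)\right) \left(-689060\right) = \left(271358 + \left(201 - 3087\right)\right) \left(-689060\right) = \left(271358 - 2886\right) \left(-689060\right) = 268472 \left(-689060\right) = -184993316320$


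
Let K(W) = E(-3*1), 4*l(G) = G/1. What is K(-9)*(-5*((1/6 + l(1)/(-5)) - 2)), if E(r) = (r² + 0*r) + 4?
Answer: 1469/12 ≈ 122.42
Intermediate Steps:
E(r) = 4 + r² (E(r) = (r² + 0) + 4 = r² + 4 = 4 + r²)
l(G) = G/4 (l(G) = (G/1)/4 = (G*1)/4 = G/4)
K(W) = 13 (K(W) = 4 + (-3*1)² = 4 + (-3)² = 4 + 9 = 13)
K(-9)*(-5*((1/6 + l(1)/(-5)) - 2)) = 13*(-5*((1/6 + ((¼)*1)/(-5)) - 2)) = 13*(-5*((1*(⅙) + (¼)*(-⅕)) - 2)) = 13*(-5*((⅙ - 1/20) - 2)) = 13*(-5*(7/60 - 2)) = 13*(-5*(-113/60)) = 13*(113/12) = 1469/12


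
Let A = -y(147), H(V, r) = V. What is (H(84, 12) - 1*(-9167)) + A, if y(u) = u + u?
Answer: 8957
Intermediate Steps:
y(u) = 2*u
A = -294 (A = -2*147 = -1*294 = -294)
(H(84, 12) - 1*(-9167)) + A = (84 - 1*(-9167)) - 294 = (84 + 9167) - 294 = 9251 - 294 = 8957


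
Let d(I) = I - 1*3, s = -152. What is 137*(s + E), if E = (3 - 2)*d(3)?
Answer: -20824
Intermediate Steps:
d(I) = -3 + I (d(I) = I - 3 = -3 + I)
E = 0 (E = (3 - 2)*(-3 + 3) = 1*0 = 0)
137*(s + E) = 137*(-152 + 0) = 137*(-152) = -20824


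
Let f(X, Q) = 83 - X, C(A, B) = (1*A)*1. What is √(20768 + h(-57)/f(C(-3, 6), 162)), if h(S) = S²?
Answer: √153879542/86 ≈ 144.24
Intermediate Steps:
C(A, B) = A (C(A, B) = A*1 = A)
√(20768 + h(-57)/f(C(-3, 6), 162)) = √(20768 + (-57)²/(83 - 1*(-3))) = √(20768 + 3249/(83 + 3)) = √(20768 + 3249/86) = √(1789297/86) = √153879542/86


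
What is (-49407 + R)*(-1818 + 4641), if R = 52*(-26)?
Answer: -143292657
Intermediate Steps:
R = -1352
(-49407 + R)*(-1818 + 4641) = (-49407 - 1352)*(-1818 + 4641) = -50759*2823 = -143292657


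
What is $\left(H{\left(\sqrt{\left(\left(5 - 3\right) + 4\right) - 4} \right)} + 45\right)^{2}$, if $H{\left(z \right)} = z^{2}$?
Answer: $2209$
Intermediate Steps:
$\left(H{\left(\sqrt{\left(\left(5 - 3\right) + 4\right) - 4} \right)} + 45\right)^{2} = \left(\left(\sqrt{\left(\left(5 - 3\right) + 4\right) - 4}\right)^{2} + 45\right)^{2} = \left(\left(\sqrt{\left(2 + 4\right) - 4}\right)^{2} + 45\right)^{2} = \left(\left(\sqrt{6 - 4}\right)^{2} + 45\right)^{2} = \left(\left(\sqrt{2}\right)^{2} + 45\right)^{2} = \left(2 + 45\right)^{2} = 47^{2} = 2209$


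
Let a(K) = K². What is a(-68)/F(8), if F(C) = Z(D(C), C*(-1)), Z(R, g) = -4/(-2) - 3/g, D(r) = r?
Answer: 36992/19 ≈ 1946.9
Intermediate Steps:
Z(R, g) = 2 - 3/g (Z(R, g) = -4*(-½) - 3/g = 2 - 3/g)
F(C) = 2 + 3/C (F(C) = 2 - 3*(-1/C) = 2 - (-3)/C = 2 + 3/C)
a(-68)/F(8) = (-68)²/(2 + 3/8) = 4624/(2 + 3*(⅛)) = 4624/(2 + 3/8) = 4624/(19/8) = 4624*(8/19) = 36992/19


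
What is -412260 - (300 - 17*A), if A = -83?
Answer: -413971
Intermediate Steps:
-412260 - (300 - 17*A) = -412260 - (300 - 17*(-83)) = -412260 - (300 + 1411) = -412260 - 1*1711 = -412260 - 1711 = -413971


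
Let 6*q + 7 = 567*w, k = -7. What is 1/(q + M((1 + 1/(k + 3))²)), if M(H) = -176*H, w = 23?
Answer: 3/6220 ≈ 0.00048232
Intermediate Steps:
q = 6517/3 (q = -7/6 + (567*23)/6 = -7/6 + (⅙)*13041 = -7/6 + 4347/2 = 6517/3 ≈ 2172.3)
1/(q + M((1 + 1/(k + 3))²)) = 1/(6517/3 - 176*(1 + 1/(-7 + 3))²) = 1/(6517/3 - 176*(1 + 1/(-4))²) = 1/(6517/3 - 176*(1 - ¼)²) = 1/(6517/3 - 176*(¾)²) = 1/(6517/3 - 176*9/16) = 1/(6517/3 - 99) = 1/(6220/3) = 3/6220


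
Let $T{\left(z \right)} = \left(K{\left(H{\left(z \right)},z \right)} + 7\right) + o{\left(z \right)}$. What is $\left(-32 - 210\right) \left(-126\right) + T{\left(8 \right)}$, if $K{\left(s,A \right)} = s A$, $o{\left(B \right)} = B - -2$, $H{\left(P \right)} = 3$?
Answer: $30533$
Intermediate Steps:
$o{\left(B \right)} = 2 + B$ ($o{\left(B \right)} = B + 2 = 2 + B$)
$K{\left(s,A \right)} = A s$
$T{\left(z \right)} = 9 + 4 z$ ($T{\left(z \right)} = \left(z 3 + 7\right) + \left(2 + z\right) = \left(3 z + 7\right) + \left(2 + z\right) = \left(7 + 3 z\right) + \left(2 + z\right) = 9 + 4 z$)
$\left(-32 - 210\right) \left(-126\right) + T{\left(8 \right)} = \left(-32 - 210\right) \left(-126\right) + \left(9 + 4 \cdot 8\right) = \left(-32 - 210\right) \left(-126\right) + \left(9 + 32\right) = \left(-242\right) \left(-126\right) + 41 = 30492 + 41 = 30533$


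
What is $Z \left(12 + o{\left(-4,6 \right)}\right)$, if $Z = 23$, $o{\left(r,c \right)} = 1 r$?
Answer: $184$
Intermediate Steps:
$o{\left(r,c \right)} = r$
$Z \left(12 + o{\left(-4,6 \right)}\right) = 23 \left(12 - 4\right) = 23 \cdot 8 = 184$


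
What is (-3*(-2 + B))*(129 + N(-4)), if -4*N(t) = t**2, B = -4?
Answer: 2250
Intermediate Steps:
N(t) = -t**2/4
(-3*(-2 + B))*(129 + N(-4)) = (-3*(-2 - 4))*(129 - 1/4*(-4)**2) = (-3*(-6))*(129 - 1/4*16) = 18*(129 - 4) = 18*125 = 2250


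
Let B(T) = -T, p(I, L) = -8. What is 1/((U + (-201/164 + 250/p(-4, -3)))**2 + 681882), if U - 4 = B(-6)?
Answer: 6724/4588371217 ≈ 1.4654e-6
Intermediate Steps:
U = 10 (U = 4 - 1*(-6) = 4 + 6 = 10)
1/((U + (-201/164 + 250/p(-4, -3)))**2 + 681882) = 1/((10 + (-201/164 + 250/(-8)))**2 + 681882) = 1/((10 + (-201*1/164 + 250*(-1/8)))**2 + 681882) = 1/((10 + (-201/164 - 125/4))**2 + 681882) = 1/((10 - 2663/82)**2 + 681882) = 1/((-1843/82)**2 + 681882) = 1/(3396649/6724 + 681882) = 1/(4588371217/6724) = 6724/4588371217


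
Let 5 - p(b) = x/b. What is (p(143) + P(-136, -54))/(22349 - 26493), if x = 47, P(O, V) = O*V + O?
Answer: -6969/4004 ≈ -1.7405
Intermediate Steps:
P(O, V) = O + O*V
p(b) = 5 - 47/b
(p(143) + P(-136, -54))/(22349 - 26493) = ((5 - 47/143) - 136*(1 - 54))/(22349 - 26493) = ((5 - 47*1/143) - 136*(-53))/(-4144) = ((5 - 47/143) + 7208)*(-1/4144) = (668/143 + 7208)*(-1/4144) = (1031412/143)*(-1/4144) = -6969/4004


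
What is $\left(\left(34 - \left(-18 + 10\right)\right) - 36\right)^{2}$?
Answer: $36$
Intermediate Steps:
$\left(\left(34 - \left(-18 + 10\right)\right) - 36\right)^{2} = \left(\left(34 - -8\right) - 36\right)^{2} = \left(\left(34 + 8\right) - 36\right)^{2} = \left(42 - 36\right)^{2} = 6^{2} = 36$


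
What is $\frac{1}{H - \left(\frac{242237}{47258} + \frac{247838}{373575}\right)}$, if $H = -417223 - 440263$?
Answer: $- \frac{17654407350}{15138509346937579} \approx -1.1662 \cdot 10^{-6}$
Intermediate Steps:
$H = -857486$
$\frac{1}{H - \left(\frac{242237}{47258} + \frac{247838}{373575}\right)} = \frac{1}{-857486 - \left(\frac{242237}{47258} + \frac{247838}{373575}\right)} = \frac{1}{-857486 - \frac{102206015479}{17654407350}} = \frac{1}{- \frac{15138509346937579}{17654407350}} = - \frac{17654407350}{15138509346937579}$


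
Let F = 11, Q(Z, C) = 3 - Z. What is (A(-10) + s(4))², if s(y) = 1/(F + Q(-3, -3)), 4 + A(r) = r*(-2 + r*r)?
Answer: 279792529/289 ≈ 9.6814e+5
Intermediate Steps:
A(r) = -4 + r*(-2 + r²) (A(r) = -4 + r*(-2 + r*r) = -4 + r*(-2 + r²))
s(y) = 1/17 (s(y) = 1/(11 + (3 - 1*(-3))) = 1/(11 + (3 + 3)) = 1/(11 + 6) = 1/17)
(A(-10) + s(4))² = ((-4 + (-10)³ - 2*(-10)) + 1/17)² = ((-4 - 1000 + 20) + 1/17)² = (-984 + 1/17)² = (-16727/17)² = 279792529/289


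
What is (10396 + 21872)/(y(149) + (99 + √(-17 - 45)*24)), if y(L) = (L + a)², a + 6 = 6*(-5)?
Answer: 25951539/10351321 - 48402*I*√62/10351321 ≈ 2.5071 - 0.036818*I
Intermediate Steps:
a = -36 (a = -6 + 6*(-5) = -6 - 30 = -36)
y(L) = (-36 + L)² (y(L) = (L - 36)² = (-36 + L)²)
(10396 + 21872)/(y(149) + (99 + √(-17 - 45)*24)) = (10396 + 21872)/((-36 + 149)² + (99 + √(-17 - 45)*24)) = 32268/(113² + (99 + √(-62)*24)) = 32268/(12769 + (99 + (I*√62)*24)) = 32268/(12769 + (99 + 24*I*√62)) = 32268/(12868 + 24*I*√62)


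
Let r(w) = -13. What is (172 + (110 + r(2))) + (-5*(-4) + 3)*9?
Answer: 476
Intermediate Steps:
(172 + (110 + r(2))) + (-5*(-4) + 3)*9 = (172 + (110 - 13)) + (-5*(-4) + 3)*9 = (172 + 97) + (20 + 3)*9 = 269 + 23*9 = 269 + 207 = 476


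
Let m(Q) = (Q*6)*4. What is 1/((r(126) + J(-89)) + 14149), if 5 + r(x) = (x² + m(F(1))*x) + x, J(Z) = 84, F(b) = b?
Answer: 1/33254 ≈ 3.0072e-5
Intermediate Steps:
m(Q) = 24*Q (m(Q) = (6*Q)*4 = 24*Q)
r(x) = -5 + x² + 25*x (r(x) = -5 + ((x² + (24*1)*x) + x) = -5 + ((x² + 24*x) + x) = -5 + (x² + 25*x) = -5 + x² + 25*x)
1/((r(126) + J(-89)) + 14149) = 1/(((-5 + 126² + 25*126) + 84) + 14149) = 1/(((-5 + 15876 + 3150) + 84) + 14149) = 1/((19021 + 84) + 14149) = 1/(19105 + 14149) = 1/33254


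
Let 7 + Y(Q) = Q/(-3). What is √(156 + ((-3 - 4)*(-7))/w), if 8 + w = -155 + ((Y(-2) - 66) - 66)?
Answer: 3*√3537578/452 ≈ 12.483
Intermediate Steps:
Y(Q) = -7 - Q/3 (Y(Q) = -7 + Q/(-3) = -7 + Q*(-⅓) = -7 - Q/3)
w = -904/3 (w = -8 + (-155 + (((-7 - ⅓*(-2)) - 66) - 66)) = -8 + (-155 + (((-7 + ⅔) - 66) - 66)) = -8 + (-155 + ((-19/3 - 66) - 66)) = -8 + (-155 + (-217/3 - 66)) = -8 + (-155 - 415/3) = -8 - 880/3 = -904/3 ≈ -301.33)
√(156 + ((-3 - 4)*(-7))/w) = √(156 + ((-3 - 4)*(-7))/(-904/3)) = √(156 - 7*(-7)*(-3/904)) = √(156 + 49*(-3/904)) = √(156 - 147/904) = √(140877/904) = 3*√3537578/452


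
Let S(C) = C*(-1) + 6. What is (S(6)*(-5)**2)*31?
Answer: 0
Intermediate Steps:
S(C) = 6 - C (S(C) = -C + 6 = 6 - C)
(S(6)*(-5)**2)*31 = ((6 - 1*6)*(-5)**2)*31 = ((6 - 6)*25)*31 = (0*25)*31 = 0*31 = 0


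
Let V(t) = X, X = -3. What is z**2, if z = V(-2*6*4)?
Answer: 9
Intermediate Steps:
V(t) = -3
z = -3
z**2 = (-3)**2 = 9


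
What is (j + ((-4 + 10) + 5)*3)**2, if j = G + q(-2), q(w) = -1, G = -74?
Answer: 1764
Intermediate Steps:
j = -75 (j = -74 - 1 = -75)
(j + ((-4 + 10) + 5)*3)**2 = (-75 + ((-4 + 10) + 5)*3)**2 = (-75 + (6 + 5)*3)**2 = (-75 + 11*3)**2 = (-75 + 33)**2 = (-42)**2 = 1764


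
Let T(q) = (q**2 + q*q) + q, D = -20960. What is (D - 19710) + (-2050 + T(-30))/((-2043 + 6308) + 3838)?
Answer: -329549290/8103 ≈ -40670.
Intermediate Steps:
T(q) = q + 2*q**2 (T(q) = (q**2 + q**2) + q = 2*q**2 + q = q + 2*q**2)
(D - 19710) + (-2050 + T(-30))/((-2043 + 6308) + 3838) = (-20960 - 19710) + (-2050 - 30*(1 + 2*(-30)))/((-2043 + 6308) + 3838) = -40670 + (-2050 - 30*(1 - 60))/(4265 + 3838) = -40670 + (-2050 - 30*(-59))/8103 = -40670 + (-2050 + 1770)*(1/8103) = -40670 - 280*1/8103 = -40670 - 280/8103 = -329549290/8103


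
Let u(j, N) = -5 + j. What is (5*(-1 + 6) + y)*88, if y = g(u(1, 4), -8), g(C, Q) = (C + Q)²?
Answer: 14872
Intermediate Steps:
y = 144 (y = ((-5 + 1) - 8)² = (-4 - 8)² = (-12)² = 144)
(5*(-1 + 6) + y)*88 = (5*(-1 + 6) + 144)*88 = (5*5 + 144)*88 = (25 + 144)*88 = 169*88 = 14872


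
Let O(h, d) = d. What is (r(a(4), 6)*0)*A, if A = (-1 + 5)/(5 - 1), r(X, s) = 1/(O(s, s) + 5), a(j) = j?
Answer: 0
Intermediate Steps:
r(X, s) = 1/(5 + s) (r(X, s) = 1/(s + 5) = 1/(5 + s))
A = 1 (A = 4/4 = 4*(¼) = 1)
(r(a(4), 6)*0)*A = (0/(5 + 6))*1 = (0/11)*1 = ((1/11)*0)*1 = 0*1 = 0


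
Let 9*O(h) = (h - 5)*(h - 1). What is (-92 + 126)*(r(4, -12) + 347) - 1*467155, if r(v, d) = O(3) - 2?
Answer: -4098961/9 ≈ -4.5544e+5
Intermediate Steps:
O(h) = (-1 + h)*(-5 + h)/9 (O(h) = ((h - 5)*(h - 1))/9 = ((-5 + h)*(-1 + h))/9 = ((-1 + h)*(-5 + h))/9 = (-1 + h)*(-5 + h)/9)
r(v, d) = -22/9 (r(v, d) = (5/9 - ⅔*3 + (⅑)*3²) - 2 = (5/9 - 2 + (⅑)*9) - 2 = (5/9 - 2 + 1) - 2 = -4/9 - 2 = -22/9)
(-92 + 126)*(r(4, -12) + 347) - 1*467155 = (-92 + 126)*(-22/9 + 347) - 1*467155 = 34*(3101/9) - 467155 = 105434/9 - 467155 = -4098961/9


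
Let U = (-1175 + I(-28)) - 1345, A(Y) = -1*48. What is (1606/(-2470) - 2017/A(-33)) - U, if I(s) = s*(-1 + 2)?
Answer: 153497891/59280 ≈ 2589.4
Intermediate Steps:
A(Y) = -48
I(s) = s (I(s) = s*1 = s)
U = -2548 (U = (-1175 - 28) - 1345 = -1203 - 1345 = -2548)
(1606/(-2470) - 2017/A(-33)) - U = (1606/(-2470) - 2017/(-48)) - 1*(-2548) = (1606*(-1/2470) - 2017*(-1/48)) + 2548 = (-803/1235 + 2017/48) + 2548 = 2452451/59280 + 2548 = 153497891/59280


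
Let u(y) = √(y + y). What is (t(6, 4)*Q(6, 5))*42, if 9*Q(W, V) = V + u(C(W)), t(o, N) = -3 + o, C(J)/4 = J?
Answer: 70 + 56*√3 ≈ 166.99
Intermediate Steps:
C(J) = 4*J
u(y) = √2*√y (u(y) = √(2*y) = √2*√y)
Q(W, V) = V/9 + 2*√2*√W/9 (Q(W, V) = (V + √2*√(4*W))/9 = (V + √2*(2*√W))/9 = (V + 2*√2*√W)/9 = V/9 + 2*√2*√W/9)
(t(6, 4)*Q(6, 5))*42 = ((-3 + 6)*((⅑)*5 + 2*√2*√6/9))*42 = (3*(5/9 + 4*√3/9))*42 = (5/3 + 4*√3/3)*42 = 70 + 56*√3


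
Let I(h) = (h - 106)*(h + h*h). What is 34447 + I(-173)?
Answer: -8267477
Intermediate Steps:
I(h) = (-106 + h)*(h + h**2)
34447 + I(-173) = 34447 - 173*(-106 + (-173)**2 - 105*(-173)) = 34447 - 173*(-106 + 29929 + 18165) = 34447 - 173*47988 = 34447 - 8301924 = -8267477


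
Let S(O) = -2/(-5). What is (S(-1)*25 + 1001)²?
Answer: 1022121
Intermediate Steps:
S(O) = ⅖ (S(O) = -2*(-⅕) = ⅖)
(S(-1)*25 + 1001)² = ((⅖)*25 + 1001)² = (10 + 1001)² = 1011² = 1022121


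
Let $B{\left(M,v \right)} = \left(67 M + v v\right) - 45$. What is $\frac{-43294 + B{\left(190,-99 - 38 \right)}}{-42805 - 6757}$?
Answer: $\frac{5920}{24781} \approx 0.23889$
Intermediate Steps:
$B{\left(M,v \right)} = -45 + v^{2} + 67 M$ ($B{\left(M,v \right)} = \left(67 M + v^{2}\right) - 45 = \left(v^{2} + 67 M\right) - 45 = -45 + v^{2} + 67 M$)
$\frac{-43294 + B{\left(190,-99 - 38 \right)}}{-42805 - 6757} = \frac{-43294 + \left(-45 + \left(-99 - 38\right)^{2} + 67 \cdot 190\right)}{-42805 - 6757} = \frac{-43294 + \left(-45 + \left(-137\right)^{2} + 12730\right)}{-49562} = \left(-43294 + \left(-45 + 18769 + 12730\right)\right) \left(- \frac{1}{49562}\right) = \left(-43294 + 31454\right) \left(- \frac{1}{49562}\right) = \left(-11840\right) \left(- \frac{1}{49562}\right) = \frac{5920}{24781}$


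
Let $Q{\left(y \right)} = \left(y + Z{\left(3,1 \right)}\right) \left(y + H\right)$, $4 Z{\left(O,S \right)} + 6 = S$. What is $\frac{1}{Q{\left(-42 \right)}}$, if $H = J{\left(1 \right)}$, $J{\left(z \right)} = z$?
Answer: $\frac{4}{7093} \approx 0.00056394$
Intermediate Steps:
$Z{\left(O,S \right)} = - \frac{3}{2} + \frac{S}{4}$
$H = 1$
$Q{\left(y \right)} = \left(1 + y\right) \left(- \frac{5}{4} + y\right)$ ($Q{\left(y \right)} = \left(y + \left(- \frac{3}{2} + \frac{1}{4} \cdot 1\right)\right) \left(y + 1\right) = \left(y + \left(- \frac{3}{2} + \frac{1}{4}\right)\right) \left(1 + y\right) = \left(y - \frac{5}{4}\right) \left(1 + y\right) = \left(- \frac{5}{4} + y\right) \left(1 + y\right) = \left(1 + y\right) \left(- \frac{5}{4} + y\right)$)
$\frac{1}{Q{\left(-42 \right)}} = \frac{1}{- \frac{5}{4} + \left(-42\right)^{2} - - \frac{21}{2}} = \frac{1}{- \frac{5}{4} + 1764 + \frac{21}{2}} = \frac{1}{\frac{7093}{4}} = \frac{4}{7093}$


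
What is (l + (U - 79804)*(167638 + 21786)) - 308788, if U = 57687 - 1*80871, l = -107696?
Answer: -19508815396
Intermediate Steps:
U = -23184 (U = 57687 - 80871 = -23184)
(l + (U - 79804)*(167638 + 21786)) - 308788 = (-107696 + (-23184 - 79804)*(167638 + 21786)) - 308788 = (-107696 - 102988*189424) - 308788 = (-107696 - 19508398912) - 308788 = -19508506608 - 308788 = -19508815396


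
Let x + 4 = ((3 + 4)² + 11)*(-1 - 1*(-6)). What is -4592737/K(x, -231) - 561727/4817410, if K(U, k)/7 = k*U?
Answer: 10928118316853/1152883291560 ≈ 9.4789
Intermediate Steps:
x = 296 (x = -4 + ((3 + 4)² + 11)*(-1 - 1*(-6)) = -4 + (7² + 11)*(-1 + 6) = -4 + (49 + 11)*5 = -4 + 60*5 = -4 + 300 = 296)
K(U, k) = 7*U*k (K(U, k) = 7*(k*U) = 7*(U*k) = 7*U*k)
-4592737/K(x, -231) - 561727/4817410 = -4592737/(7*296*(-231)) - 561727/4817410 = -4592737/(-478632) - 561727*1/4817410 = -4592737*(-1/478632) - 561727/4817410 = 4592737/478632 - 561727/4817410 = 10928118316853/1152883291560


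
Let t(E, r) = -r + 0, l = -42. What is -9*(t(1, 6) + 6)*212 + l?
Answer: -42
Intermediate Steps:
t(E, r) = -r
-9*(t(1, 6) + 6)*212 + l = -9*(-1*6 + 6)*212 - 42 = -9*(-6 + 6)*212 - 42 = -9*0*212 - 42 = 0*212 - 42 = 0 - 42 = -42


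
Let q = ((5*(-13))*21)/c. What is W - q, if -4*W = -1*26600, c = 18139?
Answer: 120625715/18139 ≈ 6650.1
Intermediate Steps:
W = 6650 (W = -(-1)*26600/4 = -¼*(-26600) = 6650)
q = -1365/18139 (q = ((5*(-13))*21)/18139 = -65*21*(1/18139) = -1365*1/18139 = -1365/18139 ≈ -0.075252)
W - q = 6650 - 1*(-1365/18139) = 6650 + 1365/18139 = 120625715/18139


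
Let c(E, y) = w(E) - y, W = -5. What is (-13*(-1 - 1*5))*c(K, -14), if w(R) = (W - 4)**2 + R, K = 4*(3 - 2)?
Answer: 7722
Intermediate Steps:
K = 4 (K = 4*1 = 4)
w(R) = 81 + R (w(R) = (-5 - 4)**2 + R = (-9)**2 + R = 81 + R)
c(E, y) = 81 + E - y (c(E, y) = (81 + E) - y = 81 + E - y)
(-13*(-1 - 1*5))*c(K, -14) = (-13*(-1 - 1*5))*(81 + 4 - 1*(-14)) = (-13*(-1 - 5))*(81 + 4 + 14) = -13*(-6)*99 = 78*99 = 7722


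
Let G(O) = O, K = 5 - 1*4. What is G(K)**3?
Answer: 1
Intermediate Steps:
K = 1 (K = 5 - 4 = 1)
G(K)**3 = 1**3 = 1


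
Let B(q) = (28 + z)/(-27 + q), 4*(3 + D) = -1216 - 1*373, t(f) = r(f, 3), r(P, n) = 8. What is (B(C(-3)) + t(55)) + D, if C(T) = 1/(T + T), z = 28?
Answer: -257091/652 ≈ -394.31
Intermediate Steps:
C(T) = 1/(2*T)
t(f) = 8
D = -1601/4 (D = -3 + (-1216 - 1*373)/4 = -3 + (-1216 - 373)/4 = -3 + (1/4)*(-1589) = -3 - 1589/4 = -1601/4 ≈ -400.25)
B(q) = 56/(-27 + q) (B(q) = (28 + 28)/(-27 + q) = 56/(-27 + q))
(B(C(-3)) + t(55)) + D = (56/(-27 + (1/2)/(-3)) + 8) - 1601/4 = (56/(-27 + (1/2)*(-1/3)) + 8) - 1601/4 = (56/(-27 - 1/6) + 8) - 1601/4 = (56/(-163/6) + 8) - 1601/4 = (56*(-6/163) + 8) - 1601/4 = (-336/163 + 8) - 1601/4 = 968/163 - 1601/4 = -257091/652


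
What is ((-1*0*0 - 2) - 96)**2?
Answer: 9604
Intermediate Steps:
((-1*0*0 - 2) - 96)**2 = ((0*0 - 2) - 96)**2 = ((0 - 2) - 96)**2 = (-2 - 96)**2 = (-98)**2 = 9604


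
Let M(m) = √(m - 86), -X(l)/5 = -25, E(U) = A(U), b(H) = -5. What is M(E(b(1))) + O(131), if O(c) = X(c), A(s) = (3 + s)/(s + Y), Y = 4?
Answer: 125 + 2*I*√21 ≈ 125.0 + 9.1651*I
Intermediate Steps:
A(s) = (3 + s)/(4 + s) (A(s) = (3 + s)/(s + 4) = (3 + s)/(4 + s))
E(U) = (3 + U)/(4 + U)
X(l) = 125 (X(l) = -5*(-25) = 125)
M(m) = √(-86 + m)
O(c) = 125
M(E(b(1))) + O(131) = √(-86 + (3 - 5)/(4 - 5)) + 125 = √(-86 - 2/(-1)) + 125 = √(-86 - 1*(-2)) + 125 = √(-86 + 2) + 125 = √(-84) + 125 = 2*I*√21 + 125 = 125 + 2*I*√21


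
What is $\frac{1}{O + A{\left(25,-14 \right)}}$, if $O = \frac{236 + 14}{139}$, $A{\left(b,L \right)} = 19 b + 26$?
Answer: $\frac{139}{69889} \approx 0.0019889$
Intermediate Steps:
$A{\left(b,L \right)} = 26 + 19 b$
$O = \frac{250}{139}$ ($O = 250 \cdot \frac{1}{139} = \frac{250}{139} \approx 1.7986$)
$\frac{1}{O + A{\left(25,-14 \right)}} = \frac{1}{\frac{250}{139} + \left(26 + 19 \cdot 25\right)} = \frac{1}{\frac{250}{139} + \left(26 + 475\right)} = \frac{1}{\frac{250}{139} + 501} = \frac{1}{\frac{69889}{139}} = \frac{139}{69889}$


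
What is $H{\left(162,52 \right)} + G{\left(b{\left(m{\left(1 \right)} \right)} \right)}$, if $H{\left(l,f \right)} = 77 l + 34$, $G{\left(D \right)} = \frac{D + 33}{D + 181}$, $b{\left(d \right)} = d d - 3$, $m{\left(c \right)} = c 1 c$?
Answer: $\frac{2238963}{179} \approx 12508.0$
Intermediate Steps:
$m{\left(c \right)} = c^{2}$ ($m{\left(c \right)} = c c = c^{2}$)
$b{\left(d \right)} = -3 + d^{2}$ ($b{\left(d \right)} = d^{2} - 3 = -3 + d^{2}$)
$G{\left(D \right)} = \frac{33 + D}{181 + D}$
$H{\left(l,f \right)} = 34 + 77 l$
$H{\left(162,52 \right)} + G{\left(b{\left(m{\left(1 \right)} \right)} \right)} = \left(34 + 77 \cdot 162\right) + \frac{33 - \left(3 - \left(1^{2}\right)^{2}\right)}{181 - \left(3 - \left(1^{2}\right)^{2}\right)} = \left(34 + 12474\right) + \frac{33 - \left(3 - 1^{2}\right)}{181 - \left(3 - 1^{2}\right)} = 12508 + \frac{33 + \left(-3 + 1\right)}{181 + \left(-3 + 1\right)} = 12508 + \frac{33 - 2}{181 - 2} = 12508 + \frac{1}{179} \cdot 31 = 12508 + \frac{31}{179} = \frac{2238963}{179}$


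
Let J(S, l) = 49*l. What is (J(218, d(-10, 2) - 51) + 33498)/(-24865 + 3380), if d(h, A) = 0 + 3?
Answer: -31146/21485 ≈ -1.4497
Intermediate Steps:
d(h, A) = 3
(J(218, d(-10, 2) - 51) + 33498)/(-24865 + 3380) = (49*(3 - 51) + 33498)/(-24865 + 3380) = (49*(-48) + 33498)/(-21485) = (-2352 + 33498)*(-1/21485) = 31146*(-1/21485) = -31146/21485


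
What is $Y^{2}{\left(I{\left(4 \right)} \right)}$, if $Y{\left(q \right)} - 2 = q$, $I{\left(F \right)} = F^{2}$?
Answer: $324$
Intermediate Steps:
$Y{\left(q \right)} = 2 + q$
$Y^{2}{\left(I{\left(4 \right)} \right)} = \left(2 + 4^{2}\right)^{2} = \left(2 + 16\right)^{2} = 18^{2} = 324$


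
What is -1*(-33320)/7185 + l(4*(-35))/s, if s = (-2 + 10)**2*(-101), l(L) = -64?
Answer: 674501/145137 ≈ 4.6473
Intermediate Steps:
s = -6464 (s = 8**2*(-101) = 64*(-101) = -6464)
-1*(-33320)/7185 + l(4*(-35))/s = -1*(-33320)/7185 - 64/(-6464) = 33320*(1/7185) - 64*(-1/6464) = 6664/1437 + 1/101 = 674501/145137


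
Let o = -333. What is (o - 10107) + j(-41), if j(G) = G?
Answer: -10481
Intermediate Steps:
(o - 10107) + j(-41) = (-333 - 10107) - 41 = -10440 - 41 = -10481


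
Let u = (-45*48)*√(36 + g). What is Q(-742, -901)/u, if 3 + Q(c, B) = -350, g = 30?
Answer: 353*√66/142560 ≈ 0.020116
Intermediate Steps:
Q(c, B) = -353 (Q(c, B) = -3 - 350 = -353)
u = -2160*√66 (u = (-45*48)*√(36 + 30) = -2160*√66 ≈ -17548.)
Q(-742, -901)/u = -353*(-√66/142560) = -(-353)*√66/142560 = 353*√66/142560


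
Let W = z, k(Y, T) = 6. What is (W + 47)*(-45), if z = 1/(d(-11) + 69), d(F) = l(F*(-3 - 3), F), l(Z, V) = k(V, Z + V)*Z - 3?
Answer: -325725/154 ≈ -2115.1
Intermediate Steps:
l(Z, V) = -3 + 6*Z (l(Z, V) = 6*Z - 3 = -3 + 6*Z)
d(F) = -3 - 36*F (d(F) = -3 + 6*(F*(-3 - 3)) = -3 + 6*(F*(-6)) = -3 + 6*(-6*F) = -3 - 36*F)
z = 1/462 (z = 1/((-3 - 36*(-11)) + 69) = 1/((-3 + 396) + 69) = 1/(393 + 69) = 1/462 ≈ 0.0021645)
W = 1/462 ≈ 0.0021645
(W + 47)*(-45) = (1/462 + 47)*(-45) = (21715/462)*(-45) = -325725/154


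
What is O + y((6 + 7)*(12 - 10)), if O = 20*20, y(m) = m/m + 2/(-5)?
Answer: 2003/5 ≈ 400.60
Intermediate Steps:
y(m) = ⅗ (y(m) = 1 + 2*(-⅕) = 1 - ⅖ = ⅗)
O = 400
O + y((6 + 7)*(12 - 10)) = 400 + ⅗ = 2003/5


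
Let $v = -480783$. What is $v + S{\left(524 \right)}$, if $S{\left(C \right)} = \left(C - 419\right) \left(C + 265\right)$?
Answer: $-397938$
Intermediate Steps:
$S{\left(C \right)} = \left(-419 + C\right) \left(265 + C\right)$
$v + S{\left(524 \right)} = -480783 - \left(191731 - 274576\right) = -480783 - -82845 = -480783 + 82845 = -397938$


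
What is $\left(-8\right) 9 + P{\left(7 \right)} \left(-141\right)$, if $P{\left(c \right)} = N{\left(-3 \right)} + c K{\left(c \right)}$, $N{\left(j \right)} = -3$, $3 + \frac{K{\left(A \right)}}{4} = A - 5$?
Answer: $4299$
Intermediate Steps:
$K{\left(A \right)} = -32 + 4 A$ ($K{\left(A \right)} = -12 + 4 \left(A - 5\right) = -12 + 4 \left(-5 + A\right) = -12 + \left(-20 + 4 A\right) = -32 + 4 A$)
$P{\left(c \right)} = -3 + c \left(-32 + 4 c\right)$
$\left(-8\right) 9 + P{\left(7 \right)} \left(-141\right) = \left(-8\right) 9 + \left(-3 + 4 \cdot 7 \left(-8 + 7\right)\right) \left(-141\right) = -72 + \left(-3 + 4 \cdot 7 \left(-1\right)\right) \left(-141\right) = -72 + \left(-3 - 28\right) \left(-141\right) = -72 - -4371 = -72 + 4371 = 4299$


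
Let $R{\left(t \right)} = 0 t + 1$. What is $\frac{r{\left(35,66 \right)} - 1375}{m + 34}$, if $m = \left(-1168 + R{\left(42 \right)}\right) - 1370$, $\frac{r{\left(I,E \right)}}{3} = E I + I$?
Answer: $- \frac{5660}{2503} \approx -2.2613$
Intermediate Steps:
$R{\left(t \right)} = 1$ ($R{\left(t \right)} = 0 + 1 = 1$)
$r{\left(I,E \right)} = 3 I + 3 E I$ ($r{\left(I,E \right)} = 3 \left(E I + I\right) = 3 \left(I + E I\right) = 3 I + 3 E I$)
$m = -2537$ ($m = \left(-1168 + 1\right) - 1370 = -1167 - 1370 = -2537$)
$\frac{r{\left(35,66 \right)} - 1375}{m + 34} = \frac{3 \cdot 35 \left(1 + 66\right) - 1375}{-2537 + 34} = \frac{3 \cdot 35 \cdot 67 - 1375}{-2503} = \left(7035 - 1375\right) \left(- \frac{1}{2503}\right) = 5660 \left(- \frac{1}{2503}\right) = - \frac{5660}{2503}$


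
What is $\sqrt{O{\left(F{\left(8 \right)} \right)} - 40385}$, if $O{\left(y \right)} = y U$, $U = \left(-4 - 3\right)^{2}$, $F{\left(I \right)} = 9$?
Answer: $2 i \sqrt{9986} \approx 199.86 i$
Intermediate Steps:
$U = 49$ ($U = \left(-7\right)^{2} = 49$)
$O{\left(y \right)} = 49 y$ ($O{\left(y \right)} = y 49 = 49 y$)
$\sqrt{O{\left(F{\left(8 \right)} \right)} - 40385} = \sqrt{49 \cdot 9 - 40385} = \sqrt{441 - 40385} = \sqrt{-39944} = 2 i \sqrt{9986}$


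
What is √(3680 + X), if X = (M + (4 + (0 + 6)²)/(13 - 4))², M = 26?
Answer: 2*√93289/9 ≈ 67.874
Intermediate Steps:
X = 75076/81 (X = (26 + (4 + (0 + 6)²)/(13 - 4))² = (26 + (4 + 6²)/9)² = (26 + (4 + 36)*(⅑))² = (26 + 40*(⅑))² = (26 + 40/9)² = (274/9)² = 75076/81 ≈ 926.86)
√(3680 + X) = √(3680 + 75076/81) = √(373156/81) = 2*√93289/9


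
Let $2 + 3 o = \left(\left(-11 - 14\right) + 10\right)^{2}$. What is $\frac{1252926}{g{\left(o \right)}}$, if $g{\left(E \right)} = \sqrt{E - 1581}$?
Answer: $- \frac{626463 i \sqrt{3390}}{1130} \approx - 32279.0 i$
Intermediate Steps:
$o = \frac{223}{3}$ ($o = - \frac{2}{3} + \frac{\left(\left(-11 - 14\right) + 10\right)^{2}}{3} = - \frac{2}{3} + \frac{\left(-25 + 10\right)^{2}}{3} = - \frac{2}{3} + \frac{\left(-15\right)^{2}}{3} = - \frac{2}{3} + \frac{1}{3} \cdot 225 = - \frac{2}{3} + 75 = \frac{223}{3} \approx 74.333$)
$g{\left(E \right)} = \sqrt{-1581 + E}$
$\frac{1252926}{g{\left(o \right)}} = \frac{1252926}{\sqrt{-1581 + \frac{223}{3}}} = \frac{1252926}{\sqrt{- \frac{4520}{3}}} = \frac{1252926}{\frac{2}{3} i \sqrt{3390}} = 1252926 \left(- \frac{i \sqrt{3390}}{2260}\right) = - \frac{626463 i \sqrt{3390}}{1130}$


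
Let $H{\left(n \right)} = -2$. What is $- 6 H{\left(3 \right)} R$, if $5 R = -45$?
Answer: $-108$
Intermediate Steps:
$R = -9$ ($R = \frac{1}{5} \left(-45\right) = -9$)
$- 6 H{\left(3 \right)} R = \left(-6\right) \left(-2\right) \left(-9\right) = 12 \left(-9\right) = -108$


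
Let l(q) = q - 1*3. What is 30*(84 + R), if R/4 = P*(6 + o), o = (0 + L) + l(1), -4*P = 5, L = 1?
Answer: 1770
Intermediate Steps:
l(q) = -3 + q (l(q) = q - 3 = -3 + q)
P = -5/4 (P = -¼*5 = -5/4 ≈ -1.2500)
o = -1 (o = (0 + 1) + (-3 + 1) = 1 - 2 = -1)
R = -25 (R = 4*(-5*(6 - 1)/4) = 4*(-5/4*5) = 4*(-25/4) = -25)
30*(84 + R) = 30*(84 - 25) = 30*59 = 1770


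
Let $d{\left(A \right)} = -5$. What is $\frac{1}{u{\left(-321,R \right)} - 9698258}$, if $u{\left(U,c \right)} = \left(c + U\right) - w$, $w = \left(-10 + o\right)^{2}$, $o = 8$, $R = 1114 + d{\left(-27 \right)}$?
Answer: $- \frac{1}{9697474} \approx -1.0312 \cdot 10^{-7}$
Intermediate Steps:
$R = 1109$ ($R = 1114 - 5 = 1109$)
$w = 4$ ($w = \left(-10 + 8\right)^{2} = \left(-2\right)^{2} = 4$)
$u{\left(U,c \right)} = -4 + U + c$ ($u{\left(U,c \right)} = \left(c + U\right) - 4 = \left(U + c\right) - 4 = -4 + U + c$)
$\frac{1}{u{\left(-321,R \right)} - 9698258} = \frac{1}{\left(-4 - 321 + 1109\right) - 9698258} = \frac{1}{784 - 9698258} = \frac{1}{-9697474} = - \frac{1}{9697474}$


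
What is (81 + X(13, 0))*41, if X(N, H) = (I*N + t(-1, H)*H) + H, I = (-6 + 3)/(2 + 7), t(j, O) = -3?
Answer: 9430/3 ≈ 3143.3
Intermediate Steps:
I = -⅓ (I = -3/9 = -3*⅑ = -⅓ ≈ -0.33333)
X(N, H) = -2*H - N/3 (X(N, H) = (-N/3 - 3*H) + H = (-3*H - N/3) + H = -2*H - N/3)
(81 + X(13, 0))*41 = (81 + (-2*0 - ⅓*13))*41 = (81 + (0 - 13/3))*41 = (81 - 13/3)*41 = (230/3)*41 = 9430/3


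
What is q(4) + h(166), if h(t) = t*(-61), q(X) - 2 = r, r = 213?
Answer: -9911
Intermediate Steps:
q(X) = 215 (q(X) = 2 + 213 = 215)
h(t) = -61*t
q(4) + h(166) = 215 - 61*166 = 215 - 10126 = -9911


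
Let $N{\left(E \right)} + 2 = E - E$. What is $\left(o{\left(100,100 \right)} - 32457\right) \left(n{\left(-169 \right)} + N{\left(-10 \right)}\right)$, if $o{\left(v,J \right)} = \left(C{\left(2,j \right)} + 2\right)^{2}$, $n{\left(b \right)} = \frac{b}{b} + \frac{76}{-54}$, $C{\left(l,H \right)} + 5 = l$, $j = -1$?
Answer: $\frac{2109640}{27} \approx 78135.0$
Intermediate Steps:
$C{\left(l,H \right)} = -5 + l$
$N{\left(E \right)} = -2$ ($N{\left(E \right)} = -2 + \left(E - E\right) = -2 + 0 = -2$)
$n{\left(b \right)} = - \frac{11}{27}$ ($n{\left(b \right)} = 1 + 76 \left(- \frac{1}{54}\right) = 1 - \frac{38}{27} = - \frac{11}{27}$)
$o{\left(v,J \right)} = 1$ ($o{\left(v,J \right)} = \left(\left(-5 + 2\right) + 2\right)^{2} = \left(-3 + 2\right)^{2} = \left(-1\right)^{2} = 1$)
$\left(o{\left(100,100 \right)} - 32457\right) \left(n{\left(-169 \right)} + N{\left(-10 \right)}\right) = \left(1 - 32457\right) \left(- \frac{11}{27} - 2\right) = \left(-32456\right) \left(- \frac{65}{27}\right) = \frac{2109640}{27}$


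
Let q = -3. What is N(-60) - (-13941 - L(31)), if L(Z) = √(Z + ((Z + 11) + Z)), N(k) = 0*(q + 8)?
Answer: 13941 + 2*√26 ≈ 13951.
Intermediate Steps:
N(k) = 0 (N(k) = 0*(-3 + 8) = 0*5 = 0)
L(Z) = √(11 + 3*Z) (L(Z) = √(Z + ((11 + Z) + Z)) = √(Z + (11 + 2*Z)) = √(11 + 3*Z))
N(-60) - (-13941 - L(31)) = 0 - (-13941 - √(11 + 3*31)) = 0 - (-13941 - √(11 + 93)) = 0 - (-13941 - √104) = 0 - (-13941 - 2*√26) = 0 + (13941 + 2*√26) = 13941 + 2*√26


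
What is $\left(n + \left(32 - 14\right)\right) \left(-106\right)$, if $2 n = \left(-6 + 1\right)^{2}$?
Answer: $-3233$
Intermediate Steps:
$n = \frac{25}{2}$ ($n = \frac{\left(-6 + 1\right)^{2}}{2} = \frac{\left(-5\right)^{2}}{2} = \frac{1}{2} \cdot 25 = \frac{25}{2} \approx 12.5$)
$\left(n + \left(32 - 14\right)\right) \left(-106\right) = \left(\frac{25}{2} + \left(32 - 14\right)\right) \left(-106\right) = \left(\frac{25}{2} + 18\right) \left(-106\right) = \frac{61}{2} \left(-106\right) = -3233$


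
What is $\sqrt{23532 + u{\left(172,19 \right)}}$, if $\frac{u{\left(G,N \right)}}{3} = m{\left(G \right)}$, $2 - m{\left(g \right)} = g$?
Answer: $3 \sqrt{2558} \approx 151.73$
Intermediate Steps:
$m{\left(g \right)} = 2 - g$
$u{\left(G,N \right)} = 6 - 3 G$ ($u{\left(G,N \right)} = 3 \left(2 - G\right) = 6 - 3 G$)
$\sqrt{23532 + u{\left(172,19 \right)}} = \sqrt{23532 + \left(6 - 516\right)} = \sqrt{23532 - 510} = \sqrt{23022} = 3 \sqrt{2558}$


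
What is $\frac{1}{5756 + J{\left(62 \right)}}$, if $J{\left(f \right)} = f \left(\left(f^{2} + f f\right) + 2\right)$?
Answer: $\frac{1}{482536} \approx 2.0724 \cdot 10^{-6}$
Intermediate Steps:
$J{\left(f \right)} = f \left(2 + 2 f^{2}\right)$ ($J{\left(f \right)} = f \left(\left(f^{2} + f^{2}\right) + 2\right) = f \left(2 f^{2} + 2\right) = f \left(2 + 2 f^{2}\right)$)
$\frac{1}{5756 + J{\left(62 \right)}} = \frac{1}{5756 + 2 \cdot 62 \left(1 + 62^{2}\right)} = \frac{1}{5756 + 2 \cdot 62 \left(1 + 3844\right)} = \frac{1}{5756 + 2 \cdot 62 \cdot 3845} = \frac{1}{5756 + 476780} = \frac{1}{482536}$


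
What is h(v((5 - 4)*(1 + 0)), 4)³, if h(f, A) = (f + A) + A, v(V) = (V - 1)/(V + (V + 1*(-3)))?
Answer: 512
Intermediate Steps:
v(V) = (-1 + V)/(-3 + 2*V) (v(V) = (-1 + V)/(V + (V - 3)) = (-1 + V)/(V + (-3 + V)) = (-1 + V)/(-3 + 2*V))
h(f, A) = f + 2*A (h(f, A) = (A + f) + A = f + 2*A)
h(v((5 - 4)*(1 + 0)), 4)³ = ((-1 + (5 - 4)*(1 + 0))/(-3 + 2*((5 - 4)*(1 + 0))) + 2*4)³ = ((-1 + 1*1)/(-3 + 2*(1*1)) + 8)³ = ((-1 + 1)/(-3 + 2*1) + 8)³ = (0/(-3 + 2) + 8)³ = (0/(-1) + 8)³ = (-1*0 + 8)³ = (0 + 8)³ = 8³ = 512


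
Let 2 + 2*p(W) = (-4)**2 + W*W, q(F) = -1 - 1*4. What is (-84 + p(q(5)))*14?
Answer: -903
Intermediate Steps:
q(F) = -5 (q(F) = -1 - 4 = -5)
p(W) = 7 + W**2/2 (p(W) = -1 + ((-4)**2 + W*W)/2 = -1 + (16 + W**2)/2 = -1 + (8 + W**2/2) = 7 + W**2/2)
(-84 + p(q(5)))*14 = (-84 + (7 + (1/2)*(-5)**2))*14 = (-84 + (7 + (1/2)*25))*14 = (-84 + (7 + 25/2))*14 = (-84 + 39/2)*14 = -129/2*14 = -903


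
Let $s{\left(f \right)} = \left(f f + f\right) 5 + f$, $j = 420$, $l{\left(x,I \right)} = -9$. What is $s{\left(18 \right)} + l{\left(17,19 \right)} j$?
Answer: $-2052$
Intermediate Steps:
$s{\left(f \right)} = 5 f^{2} + 6 f$ ($s{\left(f \right)} = \left(f^{2} + f\right) 5 + f = \left(f + f^{2}\right) 5 + f = \left(5 f + 5 f^{2}\right) + f = 5 f^{2} + 6 f$)
$s{\left(18 \right)} + l{\left(17,19 \right)} j = 18 \left(6 + 5 \cdot 18\right) - 3780 = 18 \left(6 + 90\right) - 3780 = 18 \cdot 96 - 3780 = 1728 - 3780 = -2052$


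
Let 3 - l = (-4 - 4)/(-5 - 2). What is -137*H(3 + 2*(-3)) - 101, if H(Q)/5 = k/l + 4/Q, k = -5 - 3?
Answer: 146761/39 ≈ 3763.1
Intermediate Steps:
k = -8
l = 13/7 (l = 3 - (-4 - 4)/(-5 - 2) = 3 - (-8)/(-7) = 3 - (-8)*(-1)/7 = 3 - 1*8/7 = 3 - 8/7 = 13/7 ≈ 1.8571)
H(Q) = -280/13 + 20/Q (H(Q) = 5*(-8/13/7 + 4/Q) = 5*(-8*7/13 + 4/Q) = 5*(-56/13 + 4/Q) = -280/13 + 20/Q)
-137*H(3 + 2*(-3)) - 101 = -137*(-280/13 + 20/(3 + 2*(-3))) - 101 = -137*(-280/13 + 20/(3 - 6)) - 101 = -137*(-280/13 + 20/(-3)) - 101 = -137*(-280/13 + 20*(-⅓)) - 101 = -137*(-280/13 - 20/3) - 101 = -137*(-1100/39) - 101 = 150700/39 - 101 = 146761/39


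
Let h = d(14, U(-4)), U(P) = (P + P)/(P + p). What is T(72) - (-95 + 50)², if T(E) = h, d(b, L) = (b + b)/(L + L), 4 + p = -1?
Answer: -8037/4 ≈ -2009.3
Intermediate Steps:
p = -5 (p = -4 - 1 = -5)
U(P) = 2*P/(-5 + P) (U(P) = (P + P)/(P - 5) = (2*P)/(-5 + P) = 2*P/(-5 + P))
d(b, L) = b/L (d(b, L) = (2*b)/((2*L)) = (2*b)*(1/(2*L)) = b/L)
h = 63/4 (h = 14/((2*(-4)/(-5 - 4))) = 14/((2*(-4)/(-9))) = 14/((2*(-4)*(-⅑))) = 14/(8/9) = 14*(9/8) = 63/4 ≈ 15.750)
T(E) = 63/4
T(72) - (-95 + 50)² = 63/4 - (-95 + 50)² = 63/4 - 1*(-45)² = 63/4 - 1*2025 = 63/4 - 2025 = -8037/4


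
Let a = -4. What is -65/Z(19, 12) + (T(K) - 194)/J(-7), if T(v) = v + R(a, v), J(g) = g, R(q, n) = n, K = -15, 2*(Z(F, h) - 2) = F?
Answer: 606/23 ≈ 26.348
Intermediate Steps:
Z(F, h) = 2 + F/2
T(v) = 2*v (T(v) = v + v = 2*v)
-65/Z(19, 12) + (T(K) - 194)/J(-7) = -65/(2 + (½)*19) + (2*(-15) - 194)/(-7) = -65/(2 + 19/2) + (-30 - 194)*(-⅐) = -65/23/2 - 224*(-⅐) = -65*2/23 + 32 = -130/23 + 32 = 606/23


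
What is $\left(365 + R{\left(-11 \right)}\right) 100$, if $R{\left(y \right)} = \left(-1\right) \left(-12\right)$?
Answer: $37700$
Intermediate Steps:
$R{\left(y \right)} = 12$
$\left(365 + R{\left(-11 \right)}\right) 100 = \left(365 + 12\right) 100 = 377 \cdot 100 = 37700$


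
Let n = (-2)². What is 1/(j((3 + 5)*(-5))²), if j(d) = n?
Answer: 1/16 ≈ 0.062500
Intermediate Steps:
n = 4
j(d) = 4
1/(j((3 + 5)*(-5))²) = 1/(4²) = 1/16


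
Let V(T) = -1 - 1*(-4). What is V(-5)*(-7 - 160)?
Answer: -501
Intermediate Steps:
V(T) = 3 (V(T) = -1 + 4 = 3)
V(-5)*(-7 - 160) = 3*(-7 - 160) = 3*(-167) = -501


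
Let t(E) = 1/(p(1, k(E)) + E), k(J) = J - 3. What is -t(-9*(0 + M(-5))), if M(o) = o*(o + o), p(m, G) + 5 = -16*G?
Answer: -1/6793 ≈ -0.00014721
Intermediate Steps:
k(J) = -3 + J
p(m, G) = -5 - 16*G
M(o) = 2*o² (M(o) = o*(2*o) = 2*o²)
t(E) = 1/(43 - 15*E) (t(E) = 1/((-5 - 16*(-3 + E)) + E) = 1/((-5 + (48 - 16*E)) + E) = 1/((43 - 16*E) + E) = 1/(43 - 15*E))
-t(-9*(0 + M(-5))) = -(-1)/(-43 + 15*(-9*(0 + 2*(-5)²))) = -(-1)/(-43 + 15*(-9*(0 + 2*25))) = -(-1)/(-43 + 15*(-9*(0 + 50))) = -(-1)/(-43 + 15*(-9*50)) = -(-1)/(-43 + 15*(-450)) = -(-1)/(-43 - 6750) = -(-1)/(-6793) = -(-1)*(-1)/6793 = -1*1/6793 = -1/6793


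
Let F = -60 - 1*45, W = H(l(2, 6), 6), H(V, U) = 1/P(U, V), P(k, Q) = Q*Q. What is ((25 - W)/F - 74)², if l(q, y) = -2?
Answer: 108014449/19600 ≈ 5510.9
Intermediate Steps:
P(k, Q) = Q²
H(V, U) = V⁻² (H(V, U) = 1/(V²) = V⁻²)
W = ¼ (W = (-2)⁻² = ¼ ≈ 0.25000)
F = -105 (F = -60 - 45 = -105)
((25 - W)/F - 74)² = ((25 - 1*¼)/(-105) - 74)² = ((25 - ¼)*(-1/105) - 74)² = ((99/4)*(-1/105) - 74)² = (-33/140 - 74)² = (-10393/140)² = 108014449/19600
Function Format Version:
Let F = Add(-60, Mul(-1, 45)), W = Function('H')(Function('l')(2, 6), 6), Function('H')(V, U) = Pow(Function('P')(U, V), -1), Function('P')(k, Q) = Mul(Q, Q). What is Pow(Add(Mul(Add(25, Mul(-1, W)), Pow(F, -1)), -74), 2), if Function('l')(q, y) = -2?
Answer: Rational(108014449, 19600) ≈ 5510.9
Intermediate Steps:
Function('P')(k, Q) = Pow(Q, 2)
Function('H')(V, U) = Pow(V, -2) (Function('H')(V, U) = Pow(Pow(V, 2), -1) = Pow(V, -2))
W = Rational(1, 4) (W = Pow(-2, -2) = Rational(1, 4) ≈ 0.25000)
F = -105 (F = Add(-60, -45) = -105)
Pow(Add(Mul(Add(25, Mul(-1, W)), Pow(F, -1)), -74), 2) = Pow(Add(Mul(Add(25, Mul(-1, Rational(1, 4))), Pow(-105, -1)), -74), 2) = Pow(Add(Mul(Add(25, Rational(-1, 4)), Rational(-1, 105)), -74), 2) = Pow(Add(Mul(Rational(99, 4), Rational(-1, 105)), -74), 2) = Pow(Add(Rational(-33, 140), -74), 2) = Pow(Rational(-10393, 140), 2) = Rational(108014449, 19600)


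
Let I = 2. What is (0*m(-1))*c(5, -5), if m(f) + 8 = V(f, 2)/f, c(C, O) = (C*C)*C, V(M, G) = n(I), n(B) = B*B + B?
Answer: 0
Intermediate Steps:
n(B) = B + B² (n(B) = B² + B = B + B²)
V(M, G) = 6 (V(M, G) = 2*(1 + 2) = 2*3 = 6)
c(C, O) = C³ (c(C, O) = C²*C = C³)
m(f) = -8 + 6/f
(0*m(-1))*c(5, -5) = (0*(-8 + 6/(-1)))*5³ = (0*(-8 + 6*(-1)))*125 = (0*(-8 - 6))*125 = (0*(-14))*125 = 0*125 = 0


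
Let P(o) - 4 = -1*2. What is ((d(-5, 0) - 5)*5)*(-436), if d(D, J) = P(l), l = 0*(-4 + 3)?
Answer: 6540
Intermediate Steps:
l = 0 (l = 0*(-1) = 0)
P(o) = 2 (P(o) = 4 - 1*2 = 4 - 2 = 2)
d(D, J) = 2
((d(-5, 0) - 5)*5)*(-436) = ((2 - 5)*5)*(-436) = -3*5*(-436) = -15*(-436) = 6540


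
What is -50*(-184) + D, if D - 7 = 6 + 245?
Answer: 9458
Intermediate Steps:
D = 258 (D = 7 + (6 + 245) = 7 + 251 = 258)
-50*(-184) + D = -50*(-184) + 258 = 9200 + 258 = 9458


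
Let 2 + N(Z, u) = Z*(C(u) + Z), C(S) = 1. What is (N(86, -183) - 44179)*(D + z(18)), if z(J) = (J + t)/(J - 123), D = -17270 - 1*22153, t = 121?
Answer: 50639164082/35 ≈ 1.4468e+9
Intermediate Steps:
D = -39423 (D = -17270 - 22153 = -39423)
N(Z, u) = -2 + Z*(1 + Z)
z(J) = (121 + J)/(-123 + J) (z(J) = (J + 121)/(J - 123) = (121 + J)/(-123 + J))
(N(86, -183) - 44179)*(D + z(18)) = ((-2 + 86 + 86**2) - 44179)*(-39423 + (121 + 18)/(-123 + 18)) = ((-2 + 86 + 7396) - 44179)*(-39423 + 139/(-105)) = (7480 - 44179)*(-39423 - 1/105*139) = -36699*(-39423 - 139/105) = -36699*(-4139554/105) = 50639164082/35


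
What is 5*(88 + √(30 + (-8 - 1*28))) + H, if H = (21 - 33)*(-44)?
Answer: 968 + 5*I*√6 ≈ 968.0 + 12.247*I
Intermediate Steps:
H = 528 (H = -12*(-44) = 528)
5*(88 + √(30 + (-8 - 1*28))) + H = 5*(88 + √(30 + (-8 - 1*28))) + 528 = 5*(88 + √(30 + (-8 - 28))) + 528 = 5*(88 + √(30 - 36)) + 528 = 5*(88 + √(-6)) + 528 = 5*(88 + I*√6) + 528 = (440 + 5*I*√6) + 528 = 968 + 5*I*√6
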